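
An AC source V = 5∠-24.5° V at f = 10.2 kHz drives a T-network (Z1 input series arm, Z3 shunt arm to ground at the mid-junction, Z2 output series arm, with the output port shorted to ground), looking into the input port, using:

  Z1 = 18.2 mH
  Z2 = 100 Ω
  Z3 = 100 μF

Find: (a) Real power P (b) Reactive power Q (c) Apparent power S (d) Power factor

Step 1 — Angular frequency: ω = 2π·f = 2π·1.02e+04 = 6.409e+04 rad/s.
Step 2 — Component impedances:
  Z1: Z = jωL = j·6.409e+04·0.0182 = 0 + j1166 Ω
  Z2: Z = R = 100 Ω
  Z3: Z = 1/(jωC) = -j/(ω·C) = 0 - j0.156 Ω
Step 3 — With the output port shorted to ground, the output series arm Z2 runs from the junction to ground; the shunt arm Z3 also runs from the junction to ground. They appear in parallel: Z3 || Z2 = 0.0002435 - j0.156 Ω.
Step 4 — Series with input arm Z1: Z_in = Z1 + (Z3 || Z2) = 0.0002435 + j1166 Ω = 1166∠90.0° Ω.
Step 5 — Source phasor: V = 5∠-24.5° V = 4.55 - j2.073 V.
Step 6 — Current: I = V / Z = -0.001778 - j0.003901 A = 0.004287∠-114.5° A.
Step 7 — Complex power: S = V·I* = 4.475e-09 + j0.02144 VA.
Step 8 — Real power: P = Re(S) = 4.475e-09 W.
Step 9 — Reactive power: Q = Im(S) = 0.02144 VAR.
Step 10 — Apparent power: |S| = 0.02144 VA.
Step 11 — Power factor: PF = P/|S| = 2.088e-07 (lagging).

(a) P = 4.475e-09 W  (b) Q = 0.02144 VAR  (c) S = 0.02144 VA  (d) PF = 2.088e-07 (lagging)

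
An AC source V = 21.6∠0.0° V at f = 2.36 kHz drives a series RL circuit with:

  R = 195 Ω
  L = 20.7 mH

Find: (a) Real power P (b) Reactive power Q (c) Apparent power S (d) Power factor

Step 1 — Angular frequency: ω = 2π·f = 2π·2360 = 1.483e+04 rad/s.
Step 2 — Component impedances:
  R: Z = R = 195 Ω
  L: Z = jωL = j·1.483e+04·0.0207 = 0 + j306.9 Ω
Step 3 — Series combination: Z_total = R + L = 195 + j306.9 Ω = 363.6∠57.6° Ω.
Step 4 — Source phasor: V = 21.6∠0.0° V = 21.6 V.
Step 5 — Current: I = V / Z = 0.03185 - j0.05014 A = 0.0594∠-57.6° A.
Step 6 — Complex power: S = V·I* = 0.688 + j1.083 VA.
Step 7 — Real power: P = Re(S) = 0.688 W.
Step 8 — Reactive power: Q = Im(S) = 1.083 VAR.
Step 9 — Apparent power: |S| = 1.283 VA.
Step 10 — Power factor: PF = P/|S| = 0.5362 (lagging).

(a) P = 0.688 W  (b) Q = 1.083 VAR  (c) S = 1.283 VA  (d) PF = 0.5362 (lagging)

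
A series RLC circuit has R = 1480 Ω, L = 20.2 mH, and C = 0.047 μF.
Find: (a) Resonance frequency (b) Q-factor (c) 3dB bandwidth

Step 1 — Resonance: ω₀ = 1/√(LC) = 1/√(0.0202·4.7e-08) = 3.245e+04 rad/s.
Step 2 — f₀ = ω₀/(2π) = 5165 Hz.
Step 3 — Series Q: Q = ω₀L/R = 3.245e+04·0.0202/1480 = 0.443.
Step 4 — Bandwidth: Δω = ω₀/Q = 7.327e+04 rad/s; BW = Δω/(2π) = 1.166e+04 Hz.

(a) f₀ = 5165 Hz  (b) Q = 0.443  (c) BW = 1.166e+04 Hz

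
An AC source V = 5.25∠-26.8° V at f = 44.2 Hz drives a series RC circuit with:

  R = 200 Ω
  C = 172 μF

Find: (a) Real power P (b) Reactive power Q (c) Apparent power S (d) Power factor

Step 1 — Angular frequency: ω = 2π·f = 2π·44.2 = 277.7 rad/s.
Step 2 — Component impedances:
  R: Z = R = 200 Ω
  C: Z = 1/(jωC) = -j/(ω·C) = 0 - j20.93 Ω
Step 3 — Series combination: Z_total = R + C = 200 - j20.93 Ω = 201.1∠-6.0° Ω.
Step 4 — Source phasor: V = 5.25∠-26.8° V = 4.686 - j2.367 V.
Step 5 — Current: I = V / Z = 0.0244 - j0.009281 A = 0.02611∠-20.8° A.
Step 6 — Complex power: S = V·I* = 0.1363 - j0.01427 VA.
Step 7 — Real power: P = Re(S) = 0.1363 W.
Step 8 — Reactive power: Q = Im(S) = -0.01427 VAR.
Step 9 — Apparent power: |S| = 0.1371 VA.
Step 10 — Power factor: PF = P/|S| = 0.9946 (leading).

(a) P = 0.1363 W  (b) Q = -0.01427 VAR  (c) S = 0.1371 VA  (d) PF = 0.9946 (leading)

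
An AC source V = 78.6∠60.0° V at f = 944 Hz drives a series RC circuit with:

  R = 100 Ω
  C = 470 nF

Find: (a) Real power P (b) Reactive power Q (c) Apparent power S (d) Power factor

Step 1 — Angular frequency: ω = 2π·f = 2π·944 = 5931 rad/s.
Step 2 — Component impedances:
  R: Z = R = 100 Ω
  C: Z = 1/(jωC) = -j/(ω·C) = 0 - j358.7 Ω
Step 3 — Series combination: Z_total = R + C = 100 - j358.7 Ω = 372.4∠-74.4° Ω.
Step 4 — Source phasor: V = 78.6∠60.0° V = 39.3 + j68.07 V.
Step 5 — Current: I = V / Z = -0.1477 + j0.1507 A = 0.2111∠134.4° A.
Step 6 — Complex power: S = V·I* = 4.455 - j15.98 VA.
Step 7 — Real power: P = Re(S) = 4.455 W.
Step 8 — Reactive power: Q = Im(S) = -15.98 VAR.
Step 9 — Apparent power: |S| = 16.59 VA.
Step 10 — Power factor: PF = P/|S| = 0.2685 (leading).

(a) P = 4.455 W  (b) Q = -15.98 VAR  (c) S = 16.59 VA  (d) PF = 0.2685 (leading)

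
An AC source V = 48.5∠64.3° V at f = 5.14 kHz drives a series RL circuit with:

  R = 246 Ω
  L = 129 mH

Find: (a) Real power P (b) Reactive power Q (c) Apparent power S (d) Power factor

Step 1 — Angular frequency: ω = 2π·f = 2π·5140 = 3.23e+04 rad/s.
Step 2 — Component impedances:
  R: Z = R = 246 Ω
  L: Z = jωL = j·3.23e+04·0.129 = 0 + j4166 Ω
Step 3 — Series combination: Z_total = R + L = 246 + j4166 Ω = 4173∠86.6° Ω.
Step 4 — Source phasor: V = 48.5∠64.3° V = 21.03 + j43.7 V.
Step 5 — Current: I = V / Z = 0.01075 - j0.004414 A = 0.01162∠-22.3° A.
Step 6 — Complex power: S = V·I* = 0.03322 + j0.5627 VA.
Step 7 — Real power: P = Re(S) = 0.03322 W.
Step 8 — Reactive power: Q = Im(S) = 0.5627 VAR.
Step 9 — Apparent power: |S| = 0.5636 VA.
Step 10 — Power factor: PF = P/|S| = 0.05894 (lagging).

(a) P = 0.03322 W  (b) Q = 0.5627 VAR  (c) S = 0.5636 VA  (d) PF = 0.05894 (lagging)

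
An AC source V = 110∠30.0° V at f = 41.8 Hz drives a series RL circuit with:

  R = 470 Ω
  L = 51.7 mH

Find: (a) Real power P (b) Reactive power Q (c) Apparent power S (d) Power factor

Step 1 — Angular frequency: ω = 2π·f = 2π·41.8 = 262.6 rad/s.
Step 2 — Component impedances:
  R: Z = R = 470 Ω
  L: Z = jωL = j·262.6·0.0517 = 0 + j13.58 Ω
Step 3 — Series combination: Z_total = R + L = 470 + j13.58 Ω = 470.2∠1.7° Ω.
Step 4 — Source phasor: V = 110∠30.0° V = 95.26 + j55 V.
Step 5 — Current: I = V / Z = 0.2059 + j0.1111 A = 0.2339∠28.3° A.
Step 6 — Complex power: S = V·I* = 25.72 + j0.7431 VA.
Step 7 — Real power: P = Re(S) = 25.72 W.
Step 8 — Reactive power: Q = Im(S) = 0.7431 VAR.
Step 9 — Apparent power: |S| = 25.73 VA.
Step 10 — Power factor: PF = P/|S| = 0.9996 (lagging).

(a) P = 25.72 W  (b) Q = 0.7431 VAR  (c) S = 25.73 VA  (d) PF = 0.9996 (lagging)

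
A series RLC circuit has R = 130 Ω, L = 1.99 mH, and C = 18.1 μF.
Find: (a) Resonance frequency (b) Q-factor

Step 1 — Resonance condition Im(Z)=0 gives ω₀ = 1/√(LC).
Step 2 — ω₀ = 1/√(0.00199·1.81e-05) = 5269 rad/s.
Step 3 — f₀ = ω₀/(2π) = 838.6 Hz.
Step 4 — Series Q: Q = ω₀L/R = 5269·0.00199/130 = 0.08066.

(a) f₀ = 838.6 Hz  (b) Q = 0.08066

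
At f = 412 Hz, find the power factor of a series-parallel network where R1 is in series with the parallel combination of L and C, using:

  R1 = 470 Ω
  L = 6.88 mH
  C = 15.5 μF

Step 1 — Angular frequency: ω = 2π·f = 2π·412 = 2589 rad/s.
Step 2 — Component impedances:
  R1: Z = R = 470 Ω
  L: Z = jωL = j·2589·0.00688 = 0 + j17.81 Ω
  C: Z = 1/(jωC) = -j/(ω·C) = 0 - j24.92 Ω
Step 3 — Parallel branch: L || C = 1/(1/L + 1/C) = 0 + j62.41 Ω.
Step 4 — Series with R1: Z_total = R1 + (L || C) = 470 + j62.41 Ω = 474.1∠7.6° Ω.
Step 5 — Power factor: PF = cos(φ) = Re(Z)/|Z| = 470/474.13 = 0.9913.
Step 6 — Type: Im(Z) = 62.41 ⇒ lagging (phase φ = 7.6°).

PF = 0.9913 (lagging, φ = 7.6°)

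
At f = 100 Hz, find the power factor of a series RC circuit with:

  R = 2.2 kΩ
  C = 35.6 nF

Step 1 — Angular frequency: ω = 2π·f = 2π·100 = 628.3 rad/s.
Step 2 — Component impedances:
  R: Z = R = 2200 Ω
  C: Z = 1/(jωC) = -j/(ω·C) = 0 - j4.471e+04 Ω
Step 3 — Series combination: Z_total = R + C = 2200 - j4.471e+04 Ω = 4.476e+04∠-87.2° Ω.
Step 4 — Power factor: PF = cos(φ) = Re(Z)/|Z| = 2200/4.476e+04 = 0.04915.
Step 5 — Type: Im(Z) = -4.471e+04 ⇒ leading (phase φ = -87.2°).

PF = 0.04915 (leading, φ = -87.2°)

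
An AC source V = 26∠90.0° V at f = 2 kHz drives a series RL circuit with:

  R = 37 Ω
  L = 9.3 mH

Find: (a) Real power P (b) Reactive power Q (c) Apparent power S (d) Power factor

Step 1 — Angular frequency: ω = 2π·f = 2π·2000 = 1.257e+04 rad/s.
Step 2 — Component impedances:
  R: Z = R = 37 Ω
  L: Z = jωL = j·1.257e+04·0.0093 = 0 + j116.9 Ω
Step 3 — Series combination: Z_total = R + L = 37 + j116.9 Ω = 122.6∠72.4° Ω.
Step 4 — Source phasor: V = 26∠90.0° V = 0 + j26 V.
Step 5 — Current: I = V / Z = 0.2022 + j0.06402 A = 0.2121∠17.6° A.
Step 6 — Complex power: S = V·I* = 1.664 + j5.257 VA.
Step 7 — Real power: P = Re(S) = 1.664 W.
Step 8 — Reactive power: Q = Im(S) = 5.257 VAR.
Step 9 — Apparent power: |S| = 5.515 VA.
Step 10 — Power factor: PF = P/|S| = 0.3018 (lagging).

(a) P = 1.664 W  (b) Q = 5.257 VAR  (c) S = 5.515 VA  (d) PF = 0.3018 (lagging)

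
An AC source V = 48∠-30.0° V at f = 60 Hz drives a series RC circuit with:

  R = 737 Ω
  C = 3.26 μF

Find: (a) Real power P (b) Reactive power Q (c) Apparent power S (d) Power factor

Step 1 — Angular frequency: ω = 2π·f = 2π·60 = 377 rad/s.
Step 2 — Component impedances:
  R: Z = R = 737 Ω
  C: Z = 1/(jωC) = -j/(ω·C) = 0 - j813.7 Ω
Step 3 — Series combination: Z_total = R + C = 737 - j813.7 Ω = 1098∠-47.8° Ω.
Step 4 — Source phasor: V = 48∠-30.0° V = 41.57 - j24 V.
Step 5 — Current: I = V / Z = 0.04162 + j0.01339 A = 0.04372∠17.8° A.
Step 6 — Complex power: S = V·I* = 1.409 - j1.555 VA.
Step 7 — Real power: P = Re(S) = 1.409 W.
Step 8 — Reactive power: Q = Im(S) = -1.555 VAR.
Step 9 — Apparent power: |S| = 2.099 VA.
Step 10 — Power factor: PF = P/|S| = 0.6713 (leading).

(a) P = 1.409 W  (b) Q = -1.555 VAR  (c) S = 2.099 VA  (d) PF = 0.6713 (leading)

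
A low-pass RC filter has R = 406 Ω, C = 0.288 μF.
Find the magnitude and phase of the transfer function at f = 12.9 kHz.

Step 1 — Angular frequency: ω = 2π·1.29e+04 = 8.105e+04 rad/s.
Step 2 — Transfer function: H(jω) = 1/(1 + jωRC).
Step 3 — Denominator: 1 + jωRC = 1 + j·8.105e+04·406·2.88e-07 = 1 + j9.477.
Step 4 — H = 0.01101 - j0.1044.
Step 5 — Magnitude: |H| = 0.1049 (-19.6 dB); phase: φ = -84.0°.

|H| = 0.1049 (-19.6 dB), φ = -84.0°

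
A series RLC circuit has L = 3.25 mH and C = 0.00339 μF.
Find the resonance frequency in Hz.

Step 1 — Resonance condition Im(Z)=0 gives ω₀ = 1/√(LC).
Step 2 — ω₀ = 1/√(0.00325·3.39e-09) = 3.013e+05 rad/s.
Step 3 — f₀ = ω₀/(2π) = 4.795e+04 Hz.

f₀ = 4.795e+04 Hz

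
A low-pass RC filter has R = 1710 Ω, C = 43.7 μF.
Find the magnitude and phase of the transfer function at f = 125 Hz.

Step 1 — Angular frequency: ω = 2π·125 = 785.4 rad/s.
Step 2 — Transfer function: H(jω) = 1/(1 + jωRC).
Step 3 — Denominator: 1 + jωRC = 1 + j·785.4·1710·4.37e-05 = 1 + j58.69.
Step 4 — H = 0.0002902 - j0.01703.
Step 5 — Magnitude: |H| = 0.01704 (-35.4 dB); phase: φ = -89.0°.

|H| = 0.01704 (-35.4 dB), φ = -89.0°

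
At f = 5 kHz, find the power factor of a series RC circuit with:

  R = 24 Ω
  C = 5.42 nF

Step 1 — Angular frequency: ω = 2π·f = 2π·5000 = 3.142e+04 rad/s.
Step 2 — Component impedances:
  R: Z = R = 24 Ω
  C: Z = 1/(jωC) = -j/(ω·C) = 0 - j5873 Ω
Step 3 — Series combination: Z_total = R + C = 24 - j5873 Ω = 5873∠-89.8° Ω.
Step 4 — Power factor: PF = cos(φ) = Re(Z)/|Z| = 24/5872.9 = 0.004087.
Step 5 — Type: Im(Z) = -5873 ⇒ leading (phase φ = -89.8°).

PF = 0.004087 (leading, φ = -89.8°)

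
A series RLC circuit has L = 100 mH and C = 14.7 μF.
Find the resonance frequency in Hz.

Step 1 — Resonance condition Im(Z)=0 gives ω₀ = 1/√(LC).
Step 2 — ω₀ = 1/√(0.1·1.47e-05) = 824.8 rad/s.
Step 3 — f₀ = ω₀/(2π) = 131.3 Hz.

f₀ = 131.3 Hz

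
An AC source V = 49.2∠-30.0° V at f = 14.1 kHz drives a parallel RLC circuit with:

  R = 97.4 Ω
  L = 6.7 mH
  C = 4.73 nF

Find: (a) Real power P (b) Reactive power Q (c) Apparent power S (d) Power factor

Step 1 — Angular frequency: ω = 2π·f = 2π·1.41e+04 = 8.859e+04 rad/s.
Step 2 — Component impedances:
  R: Z = R = 97.4 Ω
  L: Z = jωL = j·8.859e+04·0.0067 = 0 + j593.6 Ω
  C: Z = 1/(jωC) = -j/(ω·C) = 0 - j2386 Ω
Step 3 — Parallel combination: 1/Z_total = 1/R + 1/L + 1/C; Z_total = 95.94 + j11.83 Ω = 96.67∠7.0° Ω.
Step 4 — Source phasor: V = 49.2∠-30.0° V = 42.61 - j24.6 V.
Step 5 — Current: I = V / Z = 0.4063 - j0.3065 A = 0.509∠-37.0° A.
Step 6 — Complex power: S = V·I* = 24.85 + j3.064 VA.
Step 7 — Real power: P = Re(S) = 24.85 W.
Step 8 — Reactive power: Q = Im(S) = 3.064 VAR.
Step 9 — Apparent power: |S| = 25.04 VA.
Step 10 — Power factor: PF = P/|S| = 0.9925 (lagging).

(a) P = 24.85 W  (b) Q = 3.064 VAR  (c) S = 25.04 VA  (d) PF = 0.9925 (lagging)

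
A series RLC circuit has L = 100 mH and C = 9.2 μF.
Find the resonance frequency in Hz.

Step 1 — Resonance condition Im(Z)=0 gives ω₀ = 1/√(LC).
Step 2 — ω₀ = 1/√(0.1·9.2e-06) = 1043 rad/s.
Step 3 — f₀ = ω₀/(2π) = 165.9 Hz.

f₀ = 165.9 Hz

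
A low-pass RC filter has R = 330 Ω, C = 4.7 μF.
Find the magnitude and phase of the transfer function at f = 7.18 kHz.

Step 1 — Angular frequency: ω = 2π·7180 = 4.511e+04 rad/s.
Step 2 — Transfer function: H(jω) = 1/(1 + jωRC).
Step 3 — Denominator: 1 + jωRC = 1 + j·4.511e+04·330·4.7e-06 = 1 + j69.97.
Step 4 — H = 0.0002042 - j0.01429.
Step 5 — Magnitude: |H| = 0.01429 (-36.9 dB); phase: φ = -89.2°.

|H| = 0.01429 (-36.9 dB), φ = -89.2°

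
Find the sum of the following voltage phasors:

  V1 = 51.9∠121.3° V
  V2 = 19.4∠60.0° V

Step 1 — Convert each phasor to rectangular form:
  V1 = 51.9·(cos(121.3°) + j·sin(121.3°)) = -26.96 + j44.35 V
  V2 = 19.4·(cos(60.0°) + j·sin(60.0°)) = 9.7 + j16.8 V
Step 2 — Sum components: V_total = -17.26 + j61.15 V.
Step 3 — Convert to polar: |V_total| = 63.54 V, ∠V_total = 105.8°.

V_total = 63.54∠105.8° V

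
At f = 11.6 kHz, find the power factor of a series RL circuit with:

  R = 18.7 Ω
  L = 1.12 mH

Step 1 — Angular frequency: ω = 2π·f = 2π·1.16e+04 = 7.288e+04 rad/s.
Step 2 — Component impedances:
  R: Z = R = 18.7 Ω
  L: Z = jωL = j·7.288e+04·0.00112 = 0 + j81.63 Ω
Step 3 — Series combination: Z_total = R + L = 18.7 + j81.63 Ω = 83.75∠77.1° Ω.
Step 4 — Power factor: PF = cos(φ) = Re(Z)/|Z| = 18.7/83.75 = 0.2233.
Step 5 — Type: Im(Z) = 81.63 ⇒ lagging (phase φ = 77.1°).

PF = 0.2233 (lagging, φ = 77.1°)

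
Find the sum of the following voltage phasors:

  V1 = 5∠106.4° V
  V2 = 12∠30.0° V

Step 1 — Convert each phasor to rectangular form:
  V1 = 5·(cos(106.4°) + j·sin(106.4°)) = -1.412 + j4.797 V
  V2 = 12·(cos(30.0°) + j·sin(30.0°)) = 10.39 + j6 V
Step 2 — Sum components: V_total = 8.981 + j10.8 V.
Step 3 — Convert to polar: |V_total| = 14.04 V, ∠V_total = 50.2°.

V_total = 14.04∠50.2° V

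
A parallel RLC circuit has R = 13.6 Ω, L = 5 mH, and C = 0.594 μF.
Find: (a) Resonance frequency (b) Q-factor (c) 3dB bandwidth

Step 1 — Resonance: ω₀ = 1/√(LC) = 1/√(0.005·5.94e-07) = 1.835e+04 rad/s.
Step 2 — f₀ = ω₀/(2π) = 2920 Hz.
Step 3 — Parallel Q: Q = R/(ω₀L) = 13.6/(1.835e+04·0.005) = 0.1482.
Step 4 — Bandwidth: Δω = ω₀/Q = 1.238e+05 rad/s; BW = Δω/(2π) = 1.97e+04 Hz.

(a) f₀ = 2920 Hz  (b) Q = 0.1482  (c) BW = 1.97e+04 Hz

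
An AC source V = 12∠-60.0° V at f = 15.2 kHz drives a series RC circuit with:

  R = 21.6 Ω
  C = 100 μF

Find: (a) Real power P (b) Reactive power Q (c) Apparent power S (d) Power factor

Step 1 — Angular frequency: ω = 2π·f = 2π·1.52e+04 = 9.55e+04 rad/s.
Step 2 — Component impedances:
  R: Z = R = 21.6 Ω
  C: Z = 1/(jωC) = -j/(ω·C) = 0 - j0.1047 Ω
Step 3 — Series combination: Z_total = R + C = 21.6 - j0.1047 Ω = 21.6∠-0.3° Ω.
Step 4 — Source phasor: V = 12∠-60.0° V = 6 - j10.39 V.
Step 5 — Current: I = V / Z = 0.2801 - j0.4798 A = 0.5555∠-59.7° A.
Step 6 — Complex power: S = V·I* = 6.667 - j0.03232 VA.
Step 7 — Real power: P = Re(S) = 6.667 W.
Step 8 — Reactive power: Q = Im(S) = -0.03232 VAR.
Step 9 — Apparent power: |S| = 6.667 VA.
Step 10 — Power factor: PF = P/|S| = 1 (leading).

(a) P = 6.667 W  (b) Q = -0.03232 VAR  (c) S = 6.667 VA  (d) PF = 1 (leading)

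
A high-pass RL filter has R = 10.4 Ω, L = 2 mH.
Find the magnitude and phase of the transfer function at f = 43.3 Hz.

Step 1 — Angular frequency: ω = 2π·43.3 = 272.1 rad/s.
Step 2 — Transfer function: H(jω) = jωL/(R + jωL).
Step 3 — Numerator jωL = j·0.5441; denominator R + jωL = 10.4 + j0.5441.
Step 4 — H = 0.00273 + j0.05218.
Step 5 — Magnitude: |H| = 0.05225 (-25.6 dB); phase: φ = 87.0°.

|H| = 0.05225 (-25.6 dB), φ = 87.0°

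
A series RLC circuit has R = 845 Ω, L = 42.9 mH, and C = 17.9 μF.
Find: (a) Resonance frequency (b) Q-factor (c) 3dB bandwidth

Step 1 — Resonance condition Im(Z)=0 gives ω₀ = 1/√(LC).
Step 2 — ω₀ = 1/√(0.0429·1.79e-05) = 1141 rad/s.
Step 3 — f₀ = ω₀/(2π) = 181.6 Hz.
Step 4 — Series Q: Q = ω₀L/R = 1141·0.0429/845 = 0.05794.
Step 5 — 3dB bandwidth: Δω = ω₀/Q = 1.97e+04 rad/s; BW = Δω/(2π) = 3135 Hz.

(a) f₀ = 181.6 Hz  (b) Q = 0.05794  (c) BW = 3135 Hz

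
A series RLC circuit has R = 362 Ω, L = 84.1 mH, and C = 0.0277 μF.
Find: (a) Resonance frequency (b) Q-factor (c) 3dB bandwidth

Step 1 — Resonance condition Im(Z)=0 gives ω₀ = 1/√(LC).
Step 2 — ω₀ = 1/√(0.0841·2.77e-08) = 2.072e+04 rad/s.
Step 3 — f₀ = ω₀/(2π) = 3297 Hz.
Step 4 — Series Q: Q = ω₀L/R = 2.072e+04·0.0841/362 = 4.813.
Step 5 — 3dB bandwidth: Δω = ω₀/Q = 4304 rad/s; BW = Δω/(2π) = 685.1 Hz.

(a) f₀ = 3297 Hz  (b) Q = 4.813  (c) BW = 685.1 Hz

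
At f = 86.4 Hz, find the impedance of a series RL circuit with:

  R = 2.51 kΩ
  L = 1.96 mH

Step 1 — Angular frequency: ω = 2π·f = 2π·86.4 = 542.9 rad/s.
Step 2 — Component impedances:
  R: Z = R = 2510 Ω
  L: Z = jωL = j·542.9·0.00196 = 0 + j1.064 Ω
Step 3 — Series combination: Z_total = R + L = 2510 + j1.064 Ω = 2510∠0.0° Ω.

Z = 2510 + j1.064 Ω = 2510∠0.0° Ω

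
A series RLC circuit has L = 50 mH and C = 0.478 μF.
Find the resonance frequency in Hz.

Step 1 — Resonance condition Im(Z)=0 gives ω₀ = 1/√(LC).
Step 2 — ω₀ = 1/√(0.05·4.78e-07) = 6468 rad/s.
Step 3 — f₀ = ω₀/(2π) = 1029 Hz.

f₀ = 1029 Hz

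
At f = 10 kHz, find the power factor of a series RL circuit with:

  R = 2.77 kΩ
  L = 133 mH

Step 1 — Angular frequency: ω = 2π·f = 2π·1e+04 = 6.283e+04 rad/s.
Step 2 — Component impedances:
  R: Z = R = 2770 Ω
  L: Z = jωL = j·6.283e+04·0.133 = 0 + j8357 Ω
Step 3 — Series combination: Z_total = R + L = 2770 + j8357 Ω = 8804∠71.7° Ω.
Step 4 — Power factor: PF = cos(φ) = Re(Z)/|Z| = 2770/8804 = 0.3146.
Step 5 — Type: Im(Z) = 8357 ⇒ lagging (phase φ = 71.7°).

PF = 0.3146 (lagging, φ = 71.7°)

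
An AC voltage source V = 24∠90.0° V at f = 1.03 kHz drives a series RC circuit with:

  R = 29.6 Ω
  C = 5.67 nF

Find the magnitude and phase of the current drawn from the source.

Step 1 — Angular frequency: ω = 2π·f = 2π·1030 = 6472 rad/s.
Step 2 — Component impedances:
  R: Z = R = 29.6 Ω
  C: Z = 1/(jωC) = -j/(ω·C) = 0 - j2.725e+04 Ω
Step 3 — Series combination: Z_total = R + C = 29.6 - j2.725e+04 Ω = 2.725e+04∠-89.9° Ω.
Step 4 — Source phasor: V = 24∠90.0° V = 0 + j24 V.
Step 5 — Ohm's law: I = V / Z_total = (0 + j24) / (29.6 - j2.725e+04) = -0.0008807 + j9.565e-07 A.
Step 6 — Convert to polar: |I| = 0.0008807 A, ∠I = 179.9°.

I = 0.0008807∠179.9° A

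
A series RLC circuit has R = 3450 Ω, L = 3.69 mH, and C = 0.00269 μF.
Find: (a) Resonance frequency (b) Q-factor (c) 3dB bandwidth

Step 1 — Resonance: ω₀ = 1/√(LC) = 1/√(0.00369·2.69e-09) = 3.174e+05 rad/s.
Step 2 — f₀ = ω₀/(2π) = 5.052e+04 Hz.
Step 3 — Series Q: Q = ω₀L/R = 3.174e+05·0.00369/3450 = 0.3395.
Step 4 — Bandwidth: Δω = ω₀/Q = 9.35e+05 rad/s; BW = Δω/(2π) = 1.488e+05 Hz.

(a) f₀ = 5.052e+04 Hz  (b) Q = 0.3395  (c) BW = 1.488e+05 Hz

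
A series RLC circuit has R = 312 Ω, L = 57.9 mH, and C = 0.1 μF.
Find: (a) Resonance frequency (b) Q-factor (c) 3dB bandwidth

Step 1 — Resonance condition Im(Z)=0 gives ω₀ = 1/√(LC).
Step 2 — ω₀ = 1/√(0.0579·1e-07) = 1.314e+04 rad/s.
Step 3 — f₀ = ω₀/(2π) = 2092 Hz.
Step 4 — Series Q: Q = ω₀L/R = 1.314e+04·0.0579/312 = 2.439.
Step 5 — 3dB bandwidth: Δω = ω₀/Q = 5389 rad/s; BW = Δω/(2π) = 857.6 Hz.

(a) f₀ = 2092 Hz  (b) Q = 2.439  (c) BW = 857.6 Hz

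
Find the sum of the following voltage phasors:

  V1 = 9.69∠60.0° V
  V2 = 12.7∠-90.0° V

Step 1 — Convert each phasor to rectangular form:
  V1 = 9.69·(cos(60.0°) + j·sin(60.0°)) = 4.845 + j8.392 V
  V2 = 12.7·(cos(-90.0°) + j·sin(-90.0°)) = 0 - j12.7 V
Step 2 — Sum components: V_total = 4.845 - j4.308 V.
Step 3 — Convert to polar: |V_total| = 6.483 V, ∠V_total = -41.6°.

V_total = 6.483∠-41.6° V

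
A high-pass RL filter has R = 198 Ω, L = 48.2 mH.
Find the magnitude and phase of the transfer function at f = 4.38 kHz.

Step 1 — Angular frequency: ω = 2π·4380 = 2.752e+04 rad/s.
Step 2 — Transfer function: H(jω) = jωL/(R + jωL).
Step 3 — Numerator jωL = j·1326; denominator R + jωL = 198 + j1326.
Step 4 — H = 0.9782 + j0.146.
Step 5 — Magnitude: |H| = 0.989 (-0.1 dB); phase: φ = 8.5°.

|H| = 0.989 (-0.1 dB), φ = 8.5°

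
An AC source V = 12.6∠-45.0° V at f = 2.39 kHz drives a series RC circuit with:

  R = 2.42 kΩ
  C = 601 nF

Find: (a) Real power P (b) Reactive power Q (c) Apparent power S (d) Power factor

Step 1 — Angular frequency: ω = 2π·f = 2π·2390 = 1.502e+04 rad/s.
Step 2 — Component impedances:
  R: Z = R = 2420 Ω
  C: Z = 1/(jωC) = -j/(ω·C) = 0 - j110.8 Ω
Step 3 — Series combination: Z_total = R + C = 2420 - j110.8 Ω = 2423∠-2.6° Ω.
Step 4 — Source phasor: V = 12.6∠-45.0° V = 8.91 - j8.91 V.
Step 5 — Current: I = V / Z = 0.003842 - j0.003506 A = 0.005201∠-42.4° A.
Step 6 — Complex power: S = V·I* = 0.06547 - j0.002997 VA.
Step 7 — Real power: P = Re(S) = 0.06547 W.
Step 8 — Reactive power: Q = Im(S) = -0.002997 VAR.
Step 9 — Apparent power: |S| = 0.06553 VA.
Step 10 — Power factor: PF = P/|S| = 0.999 (leading).

(a) P = 0.06547 W  (b) Q = -0.002997 VAR  (c) S = 0.06553 VA  (d) PF = 0.999 (leading)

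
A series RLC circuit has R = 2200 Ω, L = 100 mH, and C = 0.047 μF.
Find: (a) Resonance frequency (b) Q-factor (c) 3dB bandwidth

Step 1 — Resonance condition Im(Z)=0 gives ω₀ = 1/√(LC).
Step 2 — ω₀ = 1/√(0.1·4.7e-08) = 1.459e+04 rad/s.
Step 3 — f₀ = ω₀/(2π) = 2322 Hz.
Step 4 — Series Q: Q = ω₀L/R = 1.459e+04·0.1/2200 = 0.663.
Step 5 — 3dB bandwidth: Δω = ω₀/Q = 2.2e+04 rad/s; BW = Δω/(2π) = 3501 Hz.

(a) f₀ = 2322 Hz  (b) Q = 0.663  (c) BW = 3501 Hz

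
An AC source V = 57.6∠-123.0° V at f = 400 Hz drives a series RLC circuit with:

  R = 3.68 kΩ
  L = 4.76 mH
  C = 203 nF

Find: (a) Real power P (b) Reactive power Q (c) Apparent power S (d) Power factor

Step 1 — Angular frequency: ω = 2π·f = 2π·400 = 2513 rad/s.
Step 2 — Component impedances:
  R: Z = R = 3680 Ω
  L: Z = jωL = j·2513·0.00476 = 0 + j11.96 Ω
  C: Z = 1/(jωC) = -j/(ω·C) = 0 - j1960 Ω
Step 3 — Series combination: Z_total = R + L + C = 3680 - j1948 Ω = 4164∠-27.9° Ω.
Step 4 — Source phasor: V = 57.6∠-123.0° V = -31.37 - j48.31 V.
Step 5 — Current: I = V / Z = -0.001231 - j0.01378 A = 0.01383∠-95.1° A.
Step 6 — Complex power: S = V·I* = 0.7042 - j0.3728 VA.
Step 7 — Real power: P = Re(S) = 0.7042 W.
Step 8 — Reactive power: Q = Im(S) = -0.3728 VAR.
Step 9 — Apparent power: |S| = 0.7968 VA.
Step 10 — Power factor: PF = P/|S| = 0.8838 (leading).

(a) P = 0.7042 W  (b) Q = -0.3728 VAR  (c) S = 0.7968 VA  (d) PF = 0.8838 (leading)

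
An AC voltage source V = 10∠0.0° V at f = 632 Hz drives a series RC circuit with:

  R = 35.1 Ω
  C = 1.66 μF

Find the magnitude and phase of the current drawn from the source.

Step 1 — Angular frequency: ω = 2π·f = 2π·632 = 3971 rad/s.
Step 2 — Component impedances:
  R: Z = R = 35.1 Ω
  C: Z = 1/(jωC) = -j/(ω·C) = 0 - j151.7 Ω
Step 3 — Series combination: Z_total = R + C = 35.1 - j151.7 Ω = 155.7∠-77.0° Ω.
Step 4 — Source phasor: V = 10∠0.0° V = 10 V.
Step 5 — Ohm's law: I = V / Z_total = (10) / (35.1 - j151.7) = 0.01448 + j0.06257 A.
Step 6 — Convert to polar: |I| = 0.06422 A, ∠I = 77.0°.

I = 0.06422∠77.0° A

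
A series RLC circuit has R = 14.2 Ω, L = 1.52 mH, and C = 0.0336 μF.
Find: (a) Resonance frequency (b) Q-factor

Step 1 — Resonance condition Im(Z)=0 gives ω₀ = 1/√(LC).
Step 2 — ω₀ = 1/√(0.00152·3.36e-08) = 1.399e+05 rad/s.
Step 3 — f₀ = ω₀/(2π) = 2.227e+04 Hz.
Step 4 — Series Q: Q = ω₀L/R = 1.399e+05·0.00152/14.2 = 14.98.

(a) f₀ = 2.227e+04 Hz  (b) Q = 14.98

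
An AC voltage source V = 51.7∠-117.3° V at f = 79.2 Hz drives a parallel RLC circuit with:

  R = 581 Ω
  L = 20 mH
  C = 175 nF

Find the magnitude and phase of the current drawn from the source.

Step 1 — Angular frequency: ω = 2π·f = 2π·79.2 = 497.6 rad/s.
Step 2 — Component impedances:
  R: Z = R = 581 Ω
  L: Z = jωL = j·497.6·0.02 = 0 + j9.953 Ω
  C: Z = 1/(jωC) = -j/(ω·C) = 0 - j1.148e+04 Ω
Step 3 — Parallel combination: 1/Z_total = 1/R + 1/L + 1/C; Z_total = 0.1707 + j9.958 Ω = 9.96∠89.0° Ω.
Step 4 — Source phasor: V = 51.7∠-117.3° V = -23.71 - j45.94 V.
Step 5 — Ohm's law: I = V / Z_total = (-23.71 - j45.94) / (0.1707 + j9.958) = -4.653 + j2.301 A.
Step 6 — Convert to polar: |I| = 5.191 A, ∠I = 153.7°.

I = 5.191∠153.7° A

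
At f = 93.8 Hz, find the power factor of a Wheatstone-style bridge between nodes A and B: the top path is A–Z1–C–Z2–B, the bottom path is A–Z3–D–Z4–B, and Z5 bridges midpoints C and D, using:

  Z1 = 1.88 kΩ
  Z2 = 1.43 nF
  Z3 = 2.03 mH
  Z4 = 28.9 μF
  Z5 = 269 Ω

Step 1 — Angular frequency: ω = 2π·f = 2π·93.8 = 589.4 rad/s.
Step 2 — Component impedances:
  Z1: Z = R = 1880 Ω
  Z2: Z = 1/(jωC) = -j/(ω·C) = 0 - j1.187e+06 Ω
  Z3: Z = jωL = j·589.4·0.00203 = 0 + j1.196 Ω
  Z4: Z = 1/(jωC) = -j/(ω·C) = 0 - j58.71 Ω
  Z5: Z = R = 269 Ω
Step 3 — Bridge requires nodal analysis (the Z5 bridge couples midpoints C and D, so the two paths cannot be reduced to a simple series/parallel combination). Setting node B to ground and injecting 1 A at node A, the 3-node admittance system at A, C, D solves to V_A = Z_AB = 0.0006666 - j57.51 Ω = 57.51∠-90.0° Ω.
Step 4 — Power factor: PF = cos(φ) = Re(Z)/|Z| = 0.0006666/57.51 = 1.159e-05.
Step 5 — Type: Im(Z) = -57.51 ⇒ leading (phase φ = -90.0°).

PF = 1.159e-05 (leading, φ = -90.0°)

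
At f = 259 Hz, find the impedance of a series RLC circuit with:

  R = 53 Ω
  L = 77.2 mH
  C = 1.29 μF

Step 1 — Angular frequency: ω = 2π·f = 2π·259 = 1627 rad/s.
Step 2 — Component impedances:
  R: Z = R = 53 Ω
  L: Z = jωL = j·1627·0.0772 = 0 + j125.6 Ω
  C: Z = 1/(jωC) = -j/(ω·C) = 0 - j476.4 Ω
Step 3 — Series combination: Z_total = R + L + C = 53 - j350.7 Ω = 354.7∠-81.4° Ω.

Z = 53 - j350.7 Ω = 354.7∠-81.4° Ω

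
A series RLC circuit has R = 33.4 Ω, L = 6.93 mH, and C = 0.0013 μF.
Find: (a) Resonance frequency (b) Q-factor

Step 1 — Resonance condition Im(Z)=0 gives ω₀ = 1/√(LC).
Step 2 — ω₀ = 1/√(0.00693·1.3e-09) = 3.332e+05 rad/s.
Step 3 — f₀ = ω₀/(2π) = 5.303e+04 Hz.
Step 4 — Series Q: Q = ω₀L/R = 3.332e+05·0.00693/33.4 = 69.13.

(a) f₀ = 5.303e+04 Hz  (b) Q = 69.13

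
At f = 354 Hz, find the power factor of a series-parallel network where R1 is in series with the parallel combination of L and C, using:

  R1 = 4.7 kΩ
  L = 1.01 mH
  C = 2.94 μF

Step 1 — Angular frequency: ω = 2π·f = 2π·354 = 2224 rad/s.
Step 2 — Component impedances:
  R1: Z = R = 4700 Ω
  L: Z = jωL = j·2224·0.00101 = 0 + j2.246 Ω
  C: Z = 1/(jωC) = -j/(ω·C) = 0 - j152.9 Ω
Step 3 — Parallel branch: L || C = 1/(1/L + 1/C) = 0 + j2.28 Ω.
Step 4 — Series with R1: Z_total = R1 + (L || C) = 4700 + j2.28 Ω = 4700∠0.0° Ω.
Step 5 — Power factor: PF = cos(φ) = Re(Z)/|Z| = 4700/4700 = 1.
Step 6 — Type: Im(Z) = 2.28 ⇒ lagging (phase φ = 0.0°).

PF = 1 (lagging, φ = 0.0°)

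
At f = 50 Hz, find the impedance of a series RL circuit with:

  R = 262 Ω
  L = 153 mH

Step 1 — Angular frequency: ω = 2π·f = 2π·50 = 314.2 rad/s.
Step 2 — Component impedances:
  R: Z = R = 262 Ω
  L: Z = jωL = j·314.2·0.153 = 0 + j48.07 Ω
Step 3 — Series combination: Z_total = R + L = 262 + j48.07 Ω = 266.4∠10.4° Ω.

Z = 262 + j48.07 Ω = 266.4∠10.4° Ω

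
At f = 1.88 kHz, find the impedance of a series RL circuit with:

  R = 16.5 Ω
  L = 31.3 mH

Step 1 — Angular frequency: ω = 2π·f = 2π·1880 = 1.181e+04 rad/s.
Step 2 — Component impedances:
  R: Z = R = 16.5 Ω
  L: Z = jωL = j·1.181e+04·0.0313 = 0 + j369.7 Ω
Step 3 — Series combination: Z_total = R + L = 16.5 + j369.7 Ω = 370.1∠87.4° Ω.

Z = 16.5 + j369.7 Ω = 370.1∠87.4° Ω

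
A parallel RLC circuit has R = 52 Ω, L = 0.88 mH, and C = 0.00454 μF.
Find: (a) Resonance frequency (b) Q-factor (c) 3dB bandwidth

Step 1 — Resonance: ω₀ = 1/√(LC) = 1/√(0.00088·4.54e-09) = 5.003e+05 rad/s.
Step 2 — f₀ = ω₀/(2π) = 7.963e+04 Hz.
Step 3 — Parallel Q: Q = R/(ω₀L) = 52/(5.003e+05·0.00088) = 0.1181.
Step 4 — Bandwidth: Δω = ω₀/Q = 4.236e+06 rad/s; BW = Δω/(2π) = 6.742e+05 Hz.

(a) f₀ = 7.963e+04 Hz  (b) Q = 0.1181  (c) BW = 6.742e+05 Hz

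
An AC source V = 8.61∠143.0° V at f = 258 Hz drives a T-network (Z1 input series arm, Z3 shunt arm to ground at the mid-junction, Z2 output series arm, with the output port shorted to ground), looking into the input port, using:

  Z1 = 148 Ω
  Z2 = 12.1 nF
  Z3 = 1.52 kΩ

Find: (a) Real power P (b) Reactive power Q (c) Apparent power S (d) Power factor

Step 1 — Angular frequency: ω = 2π·f = 2π·258 = 1621 rad/s.
Step 2 — Component impedances:
  Z1: Z = R = 148 Ω
  Z2: Z = 1/(jωC) = -j/(ω·C) = 0 - j5.098e+04 Ω
  Z3: Z = R = 1520 Ω
Step 3 — With the output port shorted to ground, the output series arm Z2 runs from the junction to ground; the shunt arm Z3 also runs from the junction to ground. They appear in parallel: Z3 || Z2 = 1519 - j45.28 Ω.
Step 4 — Series with input arm Z1: Z_in = Z1 + (Z3 || Z2) = 1667 - j45.28 Ω = 1667∠-1.6° Ω.
Step 5 — Source phasor: V = 8.61∠143.0° V = -6.876 + j5.182 V.
Step 6 — Current: I = V / Z = -0.004207 + j0.002995 A = 0.005164∠144.6° A.
Step 7 — Complex power: S = V·I* = 0.04445 - j0.001207 VA.
Step 8 — Real power: P = Re(S) = 0.04445 W.
Step 9 — Reactive power: Q = Im(S) = -0.001207 VAR.
Step 10 — Apparent power: |S| = 0.04446 VA.
Step 11 — Power factor: PF = P/|S| = 0.9996 (leading).

(a) P = 0.04445 W  (b) Q = -0.001207 VAR  (c) S = 0.04446 VA  (d) PF = 0.9996 (leading)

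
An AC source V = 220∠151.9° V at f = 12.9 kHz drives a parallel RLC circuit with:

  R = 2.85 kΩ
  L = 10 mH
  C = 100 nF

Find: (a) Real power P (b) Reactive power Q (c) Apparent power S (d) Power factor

Step 1 — Angular frequency: ω = 2π·f = 2π·1.29e+04 = 8.105e+04 rad/s.
Step 2 — Component impedances:
  R: Z = R = 2850 Ω
  L: Z = jωL = j·8.105e+04·0.01 = 0 + j810.5 Ω
  C: Z = 1/(jωC) = -j/(ω·C) = 0 - j123.4 Ω
Step 3 — Parallel combination: 1/Z_total = 1/R + 1/L + 1/C; Z_total = 7.412 - j145.1 Ω = 145.3∠-87.1° Ω.
Step 4 — Source phasor: V = 220∠151.9° V = -194.1 + j103.6 V.
Step 5 — Current: I = V / Z = -0.7801 - j1.297 A = 1.514∠-121.0° A.
Step 6 — Complex power: S = V·I* = 16.98 - j332.6 VA.
Step 7 — Real power: P = Re(S) = 16.98 W.
Step 8 — Reactive power: Q = Im(S) = -332.6 VAR.
Step 9 — Apparent power: |S| = 333 VA.
Step 10 — Power factor: PF = P/|S| = 0.051 (leading).

(a) P = 16.98 W  (b) Q = -332.6 VAR  (c) S = 333 VA  (d) PF = 0.051 (leading)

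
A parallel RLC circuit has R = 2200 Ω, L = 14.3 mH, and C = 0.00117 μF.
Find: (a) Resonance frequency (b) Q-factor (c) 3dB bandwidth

Step 1 — Resonance: ω₀ = 1/√(LC) = 1/√(0.0143·1.17e-09) = 2.445e+05 rad/s.
Step 2 — f₀ = ω₀/(2π) = 3.891e+04 Hz.
Step 3 — Parallel Q: Q = R/(ω₀L) = 2200/(2.445e+05·0.0143) = 0.6293.
Step 4 — Bandwidth: Δω = ω₀/Q = 3.885e+05 rad/s; BW = Δω/(2π) = 6.183e+04 Hz.

(a) f₀ = 3.891e+04 Hz  (b) Q = 0.6293  (c) BW = 6.183e+04 Hz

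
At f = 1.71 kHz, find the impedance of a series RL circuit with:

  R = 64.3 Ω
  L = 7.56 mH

Step 1 — Angular frequency: ω = 2π·f = 2π·1710 = 1.074e+04 rad/s.
Step 2 — Component impedances:
  R: Z = R = 64.3 Ω
  L: Z = jωL = j·1.074e+04·0.00756 = 0 + j81.23 Ω
Step 3 — Series combination: Z_total = R + L = 64.3 + j81.23 Ω = 103.6∠51.6° Ω.

Z = 64.3 + j81.23 Ω = 103.6∠51.6° Ω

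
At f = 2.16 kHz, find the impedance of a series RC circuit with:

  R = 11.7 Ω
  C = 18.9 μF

Step 1 — Angular frequency: ω = 2π·f = 2π·2160 = 1.357e+04 rad/s.
Step 2 — Component impedances:
  R: Z = R = 11.7 Ω
  C: Z = 1/(jωC) = -j/(ω·C) = 0 - j3.899 Ω
Step 3 — Series combination: Z_total = R + C = 11.7 - j3.899 Ω = 12.33∠-18.4° Ω.

Z = 11.7 - j3.899 Ω = 12.33∠-18.4° Ω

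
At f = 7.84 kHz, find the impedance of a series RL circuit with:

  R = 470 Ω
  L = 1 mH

Step 1 — Angular frequency: ω = 2π·f = 2π·7840 = 4.926e+04 rad/s.
Step 2 — Component impedances:
  R: Z = R = 470 Ω
  L: Z = jωL = j·4.926e+04·0.001 = 0 + j49.26 Ω
Step 3 — Series combination: Z_total = R + L = 470 + j49.26 Ω = 472.6∠6.0° Ω.

Z = 470 + j49.26 Ω = 472.6∠6.0° Ω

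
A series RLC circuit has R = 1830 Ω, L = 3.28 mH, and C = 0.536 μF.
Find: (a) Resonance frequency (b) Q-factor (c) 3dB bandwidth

Step 1 — Resonance: ω₀ = 1/√(LC) = 1/√(0.00328·5.36e-07) = 2.385e+04 rad/s.
Step 2 — f₀ = ω₀/(2π) = 3796 Hz.
Step 3 — Series Q: Q = ω₀L/R = 2.385e+04·0.00328/1830 = 0.04275.
Step 4 — Bandwidth: Δω = ω₀/Q = 5.579e+05 rad/s; BW = Δω/(2π) = 8.88e+04 Hz.

(a) f₀ = 3796 Hz  (b) Q = 0.04275  (c) BW = 8.88e+04 Hz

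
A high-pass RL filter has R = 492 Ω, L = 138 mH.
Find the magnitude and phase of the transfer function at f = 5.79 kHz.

Step 1 — Angular frequency: ω = 2π·5790 = 3.638e+04 rad/s.
Step 2 — Transfer function: H(jω) = jωL/(R + jωL).
Step 3 — Numerator jωL = j·5020; denominator R + jωL = 492 + j5020.
Step 4 — H = 0.9905 + j0.09707.
Step 5 — Magnitude: |H| = 0.9952 (-0.0 dB); phase: φ = 5.6°.

|H| = 0.9952 (-0.0 dB), φ = 5.6°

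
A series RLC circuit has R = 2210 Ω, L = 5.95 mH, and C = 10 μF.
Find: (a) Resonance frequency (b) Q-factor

Step 1 — Resonance condition Im(Z)=0 gives ω₀ = 1/√(LC).
Step 2 — ω₀ = 1/√(0.00595·1e-05) = 4100 rad/s.
Step 3 — f₀ = ω₀/(2π) = 652.5 Hz.
Step 4 — Series Q: Q = ω₀L/R = 4100·0.00595/2210 = 0.01104.

(a) f₀ = 652.5 Hz  (b) Q = 0.01104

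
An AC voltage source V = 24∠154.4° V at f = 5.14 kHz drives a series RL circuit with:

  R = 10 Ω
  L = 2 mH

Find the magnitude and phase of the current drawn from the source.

Step 1 — Angular frequency: ω = 2π·f = 2π·5140 = 3.23e+04 rad/s.
Step 2 — Component impedances:
  R: Z = R = 10 Ω
  L: Z = jωL = j·3.23e+04·0.002 = 0 + j64.59 Ω
Step 3 — Series combination: Z_total = R + L = 10 + j64.59 Ω = 65.36∠81.2° Ω.
Step 4 — Source phasor: V = 24∠154.4° V = -21.64 + j10.37 V.
Step 5 — Ohm's law: I = V / Z_total = (-21.64 + j10.37) / (10 + j64.59) = 0.1061 + j0.3515 A.
Step 6 — Convert to polar: |I| = 0.3672 A, ∠I = 73.2°.

I = 0.3672∠73.2° A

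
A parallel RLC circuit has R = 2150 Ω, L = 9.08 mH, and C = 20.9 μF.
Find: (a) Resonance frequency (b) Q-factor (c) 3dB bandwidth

Step 1 — Resonance: ω₀ = 1/√(LC) = 1/√(0.00908·2.09e-05) = 2296 rad/s.
Step 2 — f₀ = ω₀/(2π) = 365.3 Hz.
Step 3 — Parallel Q: Q = R/(ω₀L) = 2150/(2296·0.00908) = 103.1.
Step 4 — Bandwidth: Δω = ω₀/Q = 22.25 rad/s; BW = Δω/(2π) = 3.542 Hz.

(a) f₀ = 365.3 Hz  (b) Q = 103.1  (c) BW = 3.542 Hz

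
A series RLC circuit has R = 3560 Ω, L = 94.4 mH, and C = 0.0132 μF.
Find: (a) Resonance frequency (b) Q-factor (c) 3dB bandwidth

Step 1 — Resonance: ω₀ = 1/√(LC) = 1/√(0.0944·1.32e-08) = 2.833e+04 rad/s.
Step 2 — f₀ = ω₀/(2π) = 4509 Hz.
Step 3 — Series Q: Q = ω₀L/R = 2.833e+04·0.0944/3560 = 0.7512.
Step 4 — Bandwidth: Δω = ω₀/Q = 3.771e+04 rad/s; BW = Δω/(2π) = 6002 Hz.

(a) f₀ = 4509 Hz  (b) Q = 0.7512  (c) BW = 6002 Hz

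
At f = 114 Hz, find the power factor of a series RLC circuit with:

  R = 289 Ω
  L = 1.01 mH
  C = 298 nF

Step 1 — Angular frequency: ω = 2π·f = 2π·114 = 716.3 rad/s.
Step 2 — Component impedances:
  R: Z = R = 289 Ω
  L: Z = jωL = j·716.3·0.00101 = 0 + j0.7234 Ω
  C: Z = 1/(jωC) = -j/(ω·C) = 0 - j4685 Ω
Step 3 — Series combination: Z_total = R + L + C = 289 - j4684 Ω = 4693∠-86.5° Ω.
Step 4 — Power factor: PF = cos(φ) = Re(Z)/|Z| = 289/4693 = 0.06158.
Step 5 — Type: Im(Z) = -4684 ⇒ leading (phase φ = -86.5°).

PF = 0.06158 (leading, φ = -86.5°)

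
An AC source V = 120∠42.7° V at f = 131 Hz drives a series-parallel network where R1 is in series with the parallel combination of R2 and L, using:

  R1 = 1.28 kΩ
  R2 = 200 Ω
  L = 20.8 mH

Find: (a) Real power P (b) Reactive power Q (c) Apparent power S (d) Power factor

Step 1 — Angular frequency: ω = 2π·f = 2π·131 = 823.1 rad/s.
Step 2 — Component impedances:
  R1: Z = R = 1280 Ω
  R2: Z = R = 200 Ω
  L: Z = jωL = j·823.1·0.0208 = 0 + j17.12 Ω
Step 3 — Parallel branch: R2 || L = 1/(1/R2 + 1/L) = 1.455 + j17 Ω.
Step 4 — Series with R1: Z_total = R1 + (R2 || L) = 1281 + j17 Ω = 1282∠0.8° Ω.
Step 5 — Source phasor: V = 120∠42.7° V = 88.19 + j81.38 V.
Step 6 — Current: I = V / Z = 0.06965 + j0.06258 A = 0.09364∠41.9° A.
Step 7 — Complex power: S = V·I* = 11.24 + j0.149 VA.
Step 8 — Real power: P = Re(S) = 11.24 W.
Step 9 — Reactive power: Q = Im(S) = 0.149 VAR.
Step 10 — Apparent power: |S| = 11.24 VA.
Step 11 — Power factor: PF = P/|S| = 0.9999 (lagging).

(a) P = 11.24 W  (b) Q = 0.149 VAR  (c) S = 11.24 VA  (d) PF = 0.9999 (lagging)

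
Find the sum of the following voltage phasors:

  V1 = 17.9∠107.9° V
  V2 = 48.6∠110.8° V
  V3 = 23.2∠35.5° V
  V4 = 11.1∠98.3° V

Step 1 — Convert each phasor to rectangular form:
  V1 = 17.9·(cos(107.9°) + j·sin(107.9°)) = -5.502 + j17.03 V
  V2 = 48.6·(cos(110.8°) + j·sin(110.8°)) = -17.26 + j45.43 V
  V3 = 23.2·(cos(35.5°) + j·sin(35.5°)) = 18.89 + j13.47 V
  V4 = 11.1·(cos(98.3°) + j·sin(98.3°)) = -1.602 + j10.98 V
Step 2 — Sum components: V_total = -5.475 + j86.92 V.
Step 3 — Convert to polar: |V_total| = 87.09 V, ∠V_total = 93.6°.

V_total = 87.09∠93.6° V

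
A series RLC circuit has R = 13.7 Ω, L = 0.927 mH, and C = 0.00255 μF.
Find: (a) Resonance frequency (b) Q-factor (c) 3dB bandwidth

Step 1 — Resonance condition Im(Z)=0 gives ω₀ = 1/√(LC).
Step 2 — ω₀ = 1/√(0.000927·2.55e-09) = 6.504e+05 rad/s.
Step 3 — f₀ = ω₀/(2π) = 1.035e+05 Hz.
Step 4 — Series Q: Q = ω₀L/R = 6.504e+05·0.000927/13.7 = 44.01.
Step 5 — 3dB bandwidth: Δω = ω₀/Q = 1.478e+04 rad/s; BW = Δω/(2π) = 2352 Hz.

(a) f₀ = 1.035e+05 Hz  (b) Q = 44.01  (c) BW = 2352 Hz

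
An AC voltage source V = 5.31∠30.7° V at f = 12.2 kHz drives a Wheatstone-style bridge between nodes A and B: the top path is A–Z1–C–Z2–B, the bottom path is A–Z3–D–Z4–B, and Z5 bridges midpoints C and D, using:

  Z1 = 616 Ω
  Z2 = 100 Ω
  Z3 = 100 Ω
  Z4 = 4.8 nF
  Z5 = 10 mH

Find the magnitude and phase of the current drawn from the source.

Step 1 — Angular frequency: ω = 2π·f = 2π·1.22e+04 = 7.665e+04 rad/s.
Step 2 — Component impedances:
  Z1: Z = R = 616 Ω
  Z2: Z = R = 100 Ω
  Z3: Z = R = 100 Ω
  Z4: Z = 1/(jωC) = -j/(ω·C) = 0 - j2718 Ω
  Z5: Z = jωL = j·7.665e+04·0.01 = 0 + j766.5 Ω
Step 3 — Bridge requires nodal analysis (the Z5 bridge couples midpoints C and D, so the two paths cannot be reduced to a simple series/parallel combination). Setting node B to ground and injecting 1 A at node A, the 3-node admittance system at A, C, D solves to V_A = Z_AB = 568.8 + j206 Ω = 605∠19.9° Ω.
Step 4 — Source phasor: V = 5.31∠30.7° V = 4.566 + j2.711 V.
Step 5 — Ohm's law: I = V / Z_total = (4.566 + j2.711) / (568.8 + j206) = 0.008622 + j0.001643 A.
Step 6 — Convert to polar: |I| = 0.008777 A, ∠I = 10.8°.

I = 0.008777∠10.8° A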